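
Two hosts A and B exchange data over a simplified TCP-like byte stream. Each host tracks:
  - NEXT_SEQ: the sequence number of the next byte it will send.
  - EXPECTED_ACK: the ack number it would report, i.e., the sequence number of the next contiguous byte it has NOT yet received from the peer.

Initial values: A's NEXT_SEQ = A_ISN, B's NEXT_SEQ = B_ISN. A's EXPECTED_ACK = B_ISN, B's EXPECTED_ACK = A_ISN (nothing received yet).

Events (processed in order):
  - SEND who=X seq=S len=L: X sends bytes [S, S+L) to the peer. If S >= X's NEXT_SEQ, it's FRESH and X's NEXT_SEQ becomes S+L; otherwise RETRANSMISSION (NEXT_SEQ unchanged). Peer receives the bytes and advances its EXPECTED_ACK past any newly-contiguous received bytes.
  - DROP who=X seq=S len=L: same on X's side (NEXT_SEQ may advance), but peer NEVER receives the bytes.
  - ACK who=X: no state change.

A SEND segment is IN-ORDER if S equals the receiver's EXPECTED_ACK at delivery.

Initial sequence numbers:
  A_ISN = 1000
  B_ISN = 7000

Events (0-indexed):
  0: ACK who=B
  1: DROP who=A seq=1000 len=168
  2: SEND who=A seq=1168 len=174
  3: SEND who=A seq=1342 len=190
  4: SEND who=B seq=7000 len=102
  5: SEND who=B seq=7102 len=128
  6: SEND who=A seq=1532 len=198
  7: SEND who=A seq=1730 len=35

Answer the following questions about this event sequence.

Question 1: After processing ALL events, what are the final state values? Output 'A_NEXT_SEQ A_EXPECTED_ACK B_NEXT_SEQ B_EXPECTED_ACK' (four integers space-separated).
After event 0: A_seq=1000 A_ack=7000 B_seq=7000 B_ack=1000
After event 1: A_seq=1168 A_ack=7000 B_seq=7000 B_ack=1000
After event 2: A_seq=1342 A_ack=7000 B_seq=7000 B_ack=1000
After event 3: A_seq=1532 A_ack=7000 B_seq=7000 B_ack=1000
After event 4: A_seq=1532 A_ack=7102 B_seq=7102 B_ack=1000
After event 5: A_seq=1532 A_ack=7230 B_seq=7230 B_ack=1000
After event 6: A_seq=1730 A_ack=7230 B_seq=7230 B_ack=1000
After event 7: A_seq=1765 A_ack=7230 B_seq=7230 B_ack=1000

Answer: 1765 7230 7230 1000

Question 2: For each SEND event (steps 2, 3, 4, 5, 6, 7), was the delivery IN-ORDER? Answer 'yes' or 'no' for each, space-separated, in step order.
Answer: no no yes yes no no

Derivation:
Step 2: SEND seq=1168 -> out-of-order
Step 3: SEND seq=1342 -> out-of-order
Step 4: SEND seq=7000 -> in-order
Step 5: SEND seq=7102 -> in-order
Step 6: SEND seq=1532 -> out-of-order
Step 7: SEND seq=1730 -> out-of-order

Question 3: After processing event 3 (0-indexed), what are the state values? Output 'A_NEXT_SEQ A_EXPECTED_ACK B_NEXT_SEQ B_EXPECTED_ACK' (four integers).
After event 0: A_seq=1000 A_ack=7000 B_seq=7000 B_ack=1000
After event 1: A_seq=1168 A_ack=7000 B_seq=7000 B_ack=1000
After event 2: A_seq=1342 A_ack=7000 B_seq=7000 B_ack=1000
After event 3: A_seq=1532 A_ack=7000 B_seq=7000 B_ack=1000

1532 7000 7000 1000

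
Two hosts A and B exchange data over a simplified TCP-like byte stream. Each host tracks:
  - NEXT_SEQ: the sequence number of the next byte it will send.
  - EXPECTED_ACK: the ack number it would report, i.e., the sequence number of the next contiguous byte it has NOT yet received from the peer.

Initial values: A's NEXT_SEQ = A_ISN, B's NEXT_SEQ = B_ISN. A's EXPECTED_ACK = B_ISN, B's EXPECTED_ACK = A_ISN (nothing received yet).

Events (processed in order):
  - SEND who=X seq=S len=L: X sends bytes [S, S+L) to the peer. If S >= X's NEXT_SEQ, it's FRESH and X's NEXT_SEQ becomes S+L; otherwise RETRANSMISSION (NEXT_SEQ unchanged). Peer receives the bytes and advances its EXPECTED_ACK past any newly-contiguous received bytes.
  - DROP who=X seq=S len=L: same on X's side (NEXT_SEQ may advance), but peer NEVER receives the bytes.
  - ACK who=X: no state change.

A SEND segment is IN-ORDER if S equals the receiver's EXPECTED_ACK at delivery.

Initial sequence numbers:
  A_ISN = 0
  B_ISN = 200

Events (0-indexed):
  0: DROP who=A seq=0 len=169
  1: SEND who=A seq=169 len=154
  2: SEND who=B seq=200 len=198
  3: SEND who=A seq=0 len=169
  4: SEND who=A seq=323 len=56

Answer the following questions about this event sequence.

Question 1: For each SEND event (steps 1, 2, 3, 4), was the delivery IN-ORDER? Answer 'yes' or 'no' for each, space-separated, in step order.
Answer: no yes yes yes

Derivation:
Step 1: SEND seq=169 -> out-of-order
Step 2: SEND seq=200 -> in-order
Step 3: SEND seq=0 -> in-order
Step 4: SEND seq=323 -> in-order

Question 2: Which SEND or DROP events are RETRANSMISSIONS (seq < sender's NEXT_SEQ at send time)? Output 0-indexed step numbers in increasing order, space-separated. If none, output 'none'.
Step 0: DROP seq=0 -> fresh
Step 1: SEND seq=169 -> fresh
Step 2: SEND seq=200 -> fresh
Step 3: SEND seq=0 -> retransmit
Step 4: SEND seq=323 -> fresh

Answer: 3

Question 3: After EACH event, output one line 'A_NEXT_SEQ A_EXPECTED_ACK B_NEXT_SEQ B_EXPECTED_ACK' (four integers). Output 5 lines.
169 200 200 0
323 200 200 0
323 398 398 0
323 398 398 323
379 398 398 379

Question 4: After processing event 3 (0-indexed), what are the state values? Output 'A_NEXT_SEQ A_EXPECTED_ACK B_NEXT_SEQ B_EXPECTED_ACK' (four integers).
After event 0: A_seq=169 A_ack=200 B_seq=200 B_ack=0
After event 1: A_seq=323 A_ack=200 B_seq=200 B_ack=0
After event 2: A_seq=323 A_ack=398 B_seq=398 B_ack=0
After event 3: A_seq=323 A_ack=398 B_seq=398 B_ack=323

323 398 398 323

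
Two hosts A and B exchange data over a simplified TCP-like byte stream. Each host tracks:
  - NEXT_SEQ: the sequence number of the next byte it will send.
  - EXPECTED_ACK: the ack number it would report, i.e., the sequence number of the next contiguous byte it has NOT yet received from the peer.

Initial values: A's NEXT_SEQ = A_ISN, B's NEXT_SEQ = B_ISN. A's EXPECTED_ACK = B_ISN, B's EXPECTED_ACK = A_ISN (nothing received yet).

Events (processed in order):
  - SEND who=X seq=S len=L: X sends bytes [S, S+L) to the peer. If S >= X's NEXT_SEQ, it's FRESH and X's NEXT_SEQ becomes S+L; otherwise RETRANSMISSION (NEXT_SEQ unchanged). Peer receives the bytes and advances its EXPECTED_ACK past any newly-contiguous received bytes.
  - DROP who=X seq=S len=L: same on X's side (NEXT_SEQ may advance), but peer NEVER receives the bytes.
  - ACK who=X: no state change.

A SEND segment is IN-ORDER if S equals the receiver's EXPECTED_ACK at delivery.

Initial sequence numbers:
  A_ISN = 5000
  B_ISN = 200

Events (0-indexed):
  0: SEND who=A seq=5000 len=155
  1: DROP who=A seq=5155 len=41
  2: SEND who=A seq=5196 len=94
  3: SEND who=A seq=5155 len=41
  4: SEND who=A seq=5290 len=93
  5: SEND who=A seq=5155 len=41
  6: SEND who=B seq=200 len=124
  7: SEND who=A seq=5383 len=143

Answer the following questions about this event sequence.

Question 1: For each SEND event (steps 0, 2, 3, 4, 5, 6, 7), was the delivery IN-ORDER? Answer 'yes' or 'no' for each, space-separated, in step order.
Answer: yes no yes yes no yes yes

Derivation:
Step 0: SEND seq=5000 -> in-order
Step 2: SEND seq=5196 -> out-of-order
Step 3: SEND seq=5155 -> in-order
Step 4: SEND seq=5290 -> in-order
Step 5: SEND seq=5155 -> out-of-order
Step 6: SEND seq=200 -> in-order
Step 7: SEND seq=5383 -> in-order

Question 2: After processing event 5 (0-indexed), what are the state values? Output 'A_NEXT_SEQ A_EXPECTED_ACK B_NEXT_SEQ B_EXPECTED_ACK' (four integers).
After event 0: A_seq=5155 A_ack=200 B_seq=200 B_ack=5155
After event 1: A_seq=5196 A_ack=200 B_seq=200 B_ack=5155
After event 2: A_seq=5290 A_ack=200 B_seq=200 B_ack=5155
After event 3: A_seq=5290 A_ack=200 B_seq=200 B_ack=5290
After event 4: A_seq=5383 A_ack=200 B_seq=200 B_ack=5383
After event 5: A_seq=5383 A_ack=200 B_seq=200 B_ack=5383

5383 200 200 5383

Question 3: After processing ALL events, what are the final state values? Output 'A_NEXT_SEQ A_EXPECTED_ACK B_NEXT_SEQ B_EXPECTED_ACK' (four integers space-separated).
Answer: 5526 324 324 5526

Derivation:
After event 0: A_seq=5155 A_ack=200 B_seq=200 B_ack=5155
After event 1: A_seq=5196 A_ack=200 B_seq=200 B_ack=5155
After event 2: A_seq=5290 A_ack=200 B_seq=200 B_ack=5155
After event 3: A_seq=5290 A_ack=200 B_seq=200 B_ack=5290
After event 4: A_seq=5383 A_ack=200 B_seq=200 B_ack=5383
After event 5: A_seq=5383 A_ack=200 B_seq=200 B_ack=5383
After event 6: A_seq=5383 A_ack=324 B_seq=324 B_ack=5383
After event 7: A_seq=5526 A_ack=324 B_seq=324 B_ack=5526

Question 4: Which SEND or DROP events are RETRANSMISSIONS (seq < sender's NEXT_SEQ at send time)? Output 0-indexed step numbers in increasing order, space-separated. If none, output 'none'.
Answer: 3 5

Derivation:
Step 0: SEND seq=5000 -> fresh
Step 1: DROP seq=5155 -> fresh
Step 2: SEND seq=5196 -> fresh
Step 3: SEND seq=5155 -> retransmit
Step 4: SEND seq=5290 -> fresh
Step 5: SEND seq=5155 -> retransmit
Step 6: SEND seq=200 -> fresh
Step 7: SEND seq=5383 -> fresh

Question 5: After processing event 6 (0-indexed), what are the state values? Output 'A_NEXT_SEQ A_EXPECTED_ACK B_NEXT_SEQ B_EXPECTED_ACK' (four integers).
After event 0: A_seq=5155 A_ack=200 B_seq=200 B_ack=5155
After event 1: A_seq=5196 A_ack=200 B_seq=200 B_ack=5155
After event 2: A_seq=5290 A_ack=200 B_seq=200 B_ack=5155
After event 3: A_seq=5290 A_ack=200 B_seq=200 B_ack=5290
After event 4: A_seq=5383 A_ack=200 B_seq=200 B_ack=5383
After event 5: A_seq=5383 A_ack=200 B_seq=200 B_ack=5383
After event 6: A_seq=5383 A_ack=324 B_seq=324 B_ack=5383

5383 324 324 5383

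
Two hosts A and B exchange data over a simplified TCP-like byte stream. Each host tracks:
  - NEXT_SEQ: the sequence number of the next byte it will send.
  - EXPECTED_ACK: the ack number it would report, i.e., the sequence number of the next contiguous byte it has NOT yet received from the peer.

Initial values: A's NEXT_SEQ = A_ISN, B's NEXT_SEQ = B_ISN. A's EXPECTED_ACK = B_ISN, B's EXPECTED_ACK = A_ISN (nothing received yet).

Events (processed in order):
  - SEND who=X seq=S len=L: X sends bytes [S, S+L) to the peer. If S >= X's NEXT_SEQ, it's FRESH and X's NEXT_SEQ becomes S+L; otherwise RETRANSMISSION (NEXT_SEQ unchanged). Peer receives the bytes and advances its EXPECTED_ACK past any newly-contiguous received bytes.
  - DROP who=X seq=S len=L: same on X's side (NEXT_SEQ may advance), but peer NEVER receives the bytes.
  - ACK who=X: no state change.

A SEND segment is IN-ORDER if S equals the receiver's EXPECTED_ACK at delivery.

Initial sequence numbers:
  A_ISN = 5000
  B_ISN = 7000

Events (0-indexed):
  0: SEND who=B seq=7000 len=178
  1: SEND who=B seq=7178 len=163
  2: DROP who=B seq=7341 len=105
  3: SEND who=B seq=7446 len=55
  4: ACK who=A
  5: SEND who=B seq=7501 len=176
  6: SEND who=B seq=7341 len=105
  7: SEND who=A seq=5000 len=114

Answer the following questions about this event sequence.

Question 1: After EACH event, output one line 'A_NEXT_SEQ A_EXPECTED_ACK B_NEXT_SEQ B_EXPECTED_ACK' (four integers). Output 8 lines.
5000 7178 7178 5000
5000 7341 7341 5000
5000 7341 7446 5000
5000 7341 7501 5000
5000 7341 7501 5000
5000 7341 7677 5000
5000 7677 7677 5000
5114 7677 7677 5114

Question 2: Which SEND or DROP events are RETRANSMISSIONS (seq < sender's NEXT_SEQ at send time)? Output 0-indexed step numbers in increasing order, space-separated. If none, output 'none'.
Step 0: SEND seq=7000 -> fresh
Step 1: SEND seq=7178 -> fresh
Step 2: DROP seq=7341 -> fresh
Step 3: SEND seq=7446 -> fresh
Step 5: SEND seq=7501 -> fresh
Step 6: SEND seq=7341 -> retransmit
Step 7: SEND seq=5000 -> fresh

Answer: 6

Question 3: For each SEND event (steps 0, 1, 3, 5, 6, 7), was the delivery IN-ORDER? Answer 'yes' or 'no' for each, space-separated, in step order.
Answer: yes yes no no yes yes

Derivation:
Step 0: SEND seq=7000 -> in-order
Step 1: SEND seq=7178 -> in-order
Step 3: SEND seq=7446 -> out-of-order
Step 5: SEND seq=7501 -> out-of-order
Step 6: SEND seq=7341 -> in-order
Step 7: SEND seq=5000 -> in-order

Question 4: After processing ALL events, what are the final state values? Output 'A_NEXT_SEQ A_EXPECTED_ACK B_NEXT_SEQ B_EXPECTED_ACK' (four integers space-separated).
After event 0: A_seq=5000 A_ack=7178 B_seq=7178 B_ack=5000
After event 1: A_seq=5000 A_ack=7341 B_seq=7341 B_ack=5000
After event 2: A_seq=5000 A_ack=7341 B_seq=7446 B_ack=5000
After event 3: A_seq=5000 A_ack=7341 B_seq=7501 B_ack=5000
After event 4: A_seq=5000 A_ack=7341 B_seq=7501 B_ack=5000
After event 5: A_seq=5000 A_ack=7341 B_seq=7677 B_ack=5000
After event 6: A_seq=5000 A_ack=7677 B_seq=7677 B_ack=5000
After event 7: A_seq=5114 A_ack=7677 B_seq=7677 B_ack=5114

Answer: 5114 7677 7677 5114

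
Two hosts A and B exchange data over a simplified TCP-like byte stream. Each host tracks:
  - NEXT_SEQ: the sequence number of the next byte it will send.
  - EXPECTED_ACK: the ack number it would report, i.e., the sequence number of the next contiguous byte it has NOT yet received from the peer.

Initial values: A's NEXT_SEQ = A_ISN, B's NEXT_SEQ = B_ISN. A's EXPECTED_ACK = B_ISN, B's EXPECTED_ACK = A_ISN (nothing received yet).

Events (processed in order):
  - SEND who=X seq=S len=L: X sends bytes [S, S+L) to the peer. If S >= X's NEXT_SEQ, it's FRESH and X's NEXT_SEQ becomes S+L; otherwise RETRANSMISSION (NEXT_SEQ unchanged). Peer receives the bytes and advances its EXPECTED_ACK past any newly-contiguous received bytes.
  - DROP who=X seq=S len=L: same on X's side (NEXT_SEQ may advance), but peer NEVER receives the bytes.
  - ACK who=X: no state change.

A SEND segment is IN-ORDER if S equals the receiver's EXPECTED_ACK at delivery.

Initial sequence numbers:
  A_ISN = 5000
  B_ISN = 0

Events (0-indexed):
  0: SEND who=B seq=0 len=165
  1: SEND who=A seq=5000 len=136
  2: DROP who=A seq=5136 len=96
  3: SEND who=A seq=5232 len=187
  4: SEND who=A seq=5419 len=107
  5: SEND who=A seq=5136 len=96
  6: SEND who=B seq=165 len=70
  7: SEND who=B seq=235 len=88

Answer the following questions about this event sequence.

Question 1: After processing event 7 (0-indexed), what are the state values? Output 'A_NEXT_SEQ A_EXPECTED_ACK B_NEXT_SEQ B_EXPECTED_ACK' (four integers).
After event 0: A_seq=5000 A_ack=165 B_seq=165 B_ack=5000
After event 1: A_seq=5136 A_ack=165 B_seq=165 B_ack=5136
After event 2: A_seq=5232 A_ack=165 B_seq=165 B_ack=5136
After event 3: A_seq=5419 A_ack=165 B_seq=165 B_ack=5136
After event 4: A_seq=5526 A_ack=165 B_seq=165 B_ack=5136
After event 5: A_seq=5526 A_ack=165 B_seq=165 B_ack=5526
After event 6: A_seq=5526 A_ack=235 B_seq=235 B_ack=5526
After event 7: A_seq=5526 A_ack=323 B_seq=323 B_ack=5526

5526 323 323 5526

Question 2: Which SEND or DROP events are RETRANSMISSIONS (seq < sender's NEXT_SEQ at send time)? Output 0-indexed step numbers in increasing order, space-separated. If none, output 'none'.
Answer: 5

Derivation:
Step 0: SEND seq=0 -> fresh
Step 1: SEND seq=5000 -> fresh
Step 2: DROP seq=5136 -> fresh
Step 3: SEND seq=5232 -> fresh
Step 4: SEND seq=5419 -> fresh
Step 5: SEND seq=5136 -> retransmit
Step 6: SEND seq=165 -> fresh
Step 7: SEND seq=235 -> fresh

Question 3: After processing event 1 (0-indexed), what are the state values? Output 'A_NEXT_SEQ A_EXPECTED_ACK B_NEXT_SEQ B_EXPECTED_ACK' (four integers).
After event 0: A_seq=5000 A_ack=165 B_seq=165 B_ack=5000
After event 1: A_seq=5136 A_ack=165 B_seq=165 B_ack=5136

5136 165 165 5136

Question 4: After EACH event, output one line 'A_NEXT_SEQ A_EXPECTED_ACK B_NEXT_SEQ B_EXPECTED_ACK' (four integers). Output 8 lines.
5000 165 165 5000
5136 165 165 5136
5232 165 165 5136
5419 165 165 5136
5526 165 165 5136
5526 165 165 5526
5526 235 235 5526
5526 323 323 5526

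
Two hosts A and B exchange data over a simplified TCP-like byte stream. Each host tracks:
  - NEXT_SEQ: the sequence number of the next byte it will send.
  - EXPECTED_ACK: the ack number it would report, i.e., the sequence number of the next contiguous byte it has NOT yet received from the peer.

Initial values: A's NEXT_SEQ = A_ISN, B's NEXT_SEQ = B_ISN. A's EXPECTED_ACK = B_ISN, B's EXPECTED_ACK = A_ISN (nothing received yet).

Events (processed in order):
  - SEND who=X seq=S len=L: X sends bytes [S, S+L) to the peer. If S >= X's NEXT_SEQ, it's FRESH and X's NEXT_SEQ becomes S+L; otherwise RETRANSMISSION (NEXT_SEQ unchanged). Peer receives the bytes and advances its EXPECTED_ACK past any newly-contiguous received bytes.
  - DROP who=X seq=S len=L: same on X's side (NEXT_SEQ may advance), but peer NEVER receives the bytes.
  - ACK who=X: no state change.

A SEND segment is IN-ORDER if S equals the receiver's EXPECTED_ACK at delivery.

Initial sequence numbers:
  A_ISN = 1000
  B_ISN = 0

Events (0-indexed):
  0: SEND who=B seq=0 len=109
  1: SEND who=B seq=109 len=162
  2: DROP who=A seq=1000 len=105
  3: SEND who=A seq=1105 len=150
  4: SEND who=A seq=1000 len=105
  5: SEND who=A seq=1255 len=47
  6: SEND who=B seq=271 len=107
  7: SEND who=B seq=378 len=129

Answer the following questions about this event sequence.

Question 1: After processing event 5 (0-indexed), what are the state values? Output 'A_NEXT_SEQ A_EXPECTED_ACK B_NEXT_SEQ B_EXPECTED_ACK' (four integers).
After event 0: A_seq=1000 A_ack=109 B_seq=109 B_ack=1000
After event 1: A_seq=1000 A_ack=271 B_seq=271 B_ack=1000
After event 2: A_seq=1105 A_ack=271 B_seq=271 B_ack=1000
After event 3: A_seq=1255 A_ack=271 B_seq=271 B_ack=1000
After event 4: A_seq=1255 A_ack=271 B_seq=271 B_ack=1255
After event 5: A_seq=1302 A_ack=271 B_seq=271 B_ack=1302

1302 271 271 1302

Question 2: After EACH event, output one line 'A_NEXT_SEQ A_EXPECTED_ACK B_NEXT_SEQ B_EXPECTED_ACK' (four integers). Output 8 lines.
1000 109 109 1000
1000 271 271 1000
1105 271 271 1000
1255 271 271 1000
1255 271 271 1255
1302 271 271 1302
1302 378 378 1302
1302 507 507 1302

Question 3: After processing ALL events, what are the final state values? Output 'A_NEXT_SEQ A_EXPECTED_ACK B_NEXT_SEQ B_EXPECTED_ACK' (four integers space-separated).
Answer: 1302 507 507 1302

Derivation:
After event 0: A_seq=1000 A_ack=109 B_seq=109 B_ack=1000
After event 1: A_seq=1000 A_ack=271 B_seq=271 B_ack=1000
After event 2: A_seq=1105 A_ack=271 B_seq=271 B_ack=1000
After event 3: A_seq=1255 A_ack=271 B_seq=271 B_ack=1000
After event 4: A_seq=1255 A_ack=271 B_seq=271 B_ack=1255
After event 5: A_seq=1302 A_ack=271 B_seq=271 B_ack=1302
After event 6: A_seq=1302 A_ack=378 B_seq=378 B_ack=1302
After event 7: A_seq=1302 A_ack=507 B_seq=507 B_ack=1302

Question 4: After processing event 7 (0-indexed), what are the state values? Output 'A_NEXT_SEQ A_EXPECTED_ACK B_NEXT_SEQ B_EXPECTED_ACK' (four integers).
After event 0: A_seq=1000 A_ack=109 B_seq=109 B_ack=1000
After event 1: A_seq=1000 A_ack=271 B_seq=271 B_ack=1000
After event 2: A_seq=1105 A_ack=271 B_seq=271 B_ack=1000
After event 3: A_seq=1255 A_ack=271 B_seq=271 B_ack=1000
After event 4: A_seq=1255 A_ack=271 B_seq=271 B_ack=1255
After event 5: A_seq=1302 A_ack=271 B_seq=271 B_ack=1302
After event 6: A_seq=1302 A_ack=378 B_seq=378 B_ack=1302
After event 7: A_seq=1302 A_ack=507 B_seq=507 B_ack=1302

1302 507 507 1302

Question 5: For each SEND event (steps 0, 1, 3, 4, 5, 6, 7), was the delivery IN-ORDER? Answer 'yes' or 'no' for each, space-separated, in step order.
Step 0: SEND seq=0 -> in-order
Step 1: SEND seq=109 -> in-order
Step 3: SEND seq=1105 -> out-of-order
Step 4: SEND seq=1000 -> in-order
Step 5: SEND seq=1255 -> in-order
Step 6: SEND seq=271 -> in-order
Step 7: SEND seq=378 -> in-order

Answer: yes yes no yes yes yes yes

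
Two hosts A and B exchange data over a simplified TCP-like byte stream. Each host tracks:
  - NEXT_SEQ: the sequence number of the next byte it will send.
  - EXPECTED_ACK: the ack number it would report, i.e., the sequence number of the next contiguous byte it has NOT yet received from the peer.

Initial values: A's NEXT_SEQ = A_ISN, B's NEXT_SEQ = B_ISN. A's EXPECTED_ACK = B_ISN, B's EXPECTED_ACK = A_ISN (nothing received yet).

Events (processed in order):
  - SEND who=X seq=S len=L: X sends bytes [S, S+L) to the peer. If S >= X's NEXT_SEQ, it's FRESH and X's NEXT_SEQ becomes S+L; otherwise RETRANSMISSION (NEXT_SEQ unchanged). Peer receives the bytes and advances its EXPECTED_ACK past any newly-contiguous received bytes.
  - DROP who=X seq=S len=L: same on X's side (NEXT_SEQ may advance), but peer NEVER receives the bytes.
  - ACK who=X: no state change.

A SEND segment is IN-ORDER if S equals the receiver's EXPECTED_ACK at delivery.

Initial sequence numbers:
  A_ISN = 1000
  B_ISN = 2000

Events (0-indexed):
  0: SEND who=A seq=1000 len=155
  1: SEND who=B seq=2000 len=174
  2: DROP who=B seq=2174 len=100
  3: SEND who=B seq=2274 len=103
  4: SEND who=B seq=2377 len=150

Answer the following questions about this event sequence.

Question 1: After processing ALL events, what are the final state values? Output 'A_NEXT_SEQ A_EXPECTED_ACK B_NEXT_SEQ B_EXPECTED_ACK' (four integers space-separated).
After event 0: A_seq=1155 A_ack=2000 B_seq=2000 B_ack=1155
After event 1: A_seq=1155 A_ack=2174 B_seq=2174 B_ack=1155
After event 2: A_seq=1155 A_ack=2174 B_seq=2274 B_ack=1155
After event 3: A_seq=1155 A_ack=2174 B_seq=2377 B_ack=1155
After event 4: A_seq=1155 A_ack=2174 B_seq=2527 B_ack=1155

Answer: 1155 2174 2527 1155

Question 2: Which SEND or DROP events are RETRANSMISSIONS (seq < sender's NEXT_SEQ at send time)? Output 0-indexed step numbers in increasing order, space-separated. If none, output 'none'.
Step 0: SEND seq=1000 -> fresh
Step 1: SEND seq=2000 -> fresh
Step 2: DROP seq=2174 -> fresh
Step 3: SEND seq=2274 -> fresh
Step 4: SEND seq=2377 -> fresh

Answer: none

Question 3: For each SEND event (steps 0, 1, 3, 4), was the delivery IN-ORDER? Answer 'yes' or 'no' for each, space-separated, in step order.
Step 0: SEND seq=1000 -> in-order
Step 1: SEND seq=2000 -> in-order
Step 3: SEND seq=2274 -> out-of-order
Step 4: SEND seq=2377 -> out-of-order

Answer: yes yes no no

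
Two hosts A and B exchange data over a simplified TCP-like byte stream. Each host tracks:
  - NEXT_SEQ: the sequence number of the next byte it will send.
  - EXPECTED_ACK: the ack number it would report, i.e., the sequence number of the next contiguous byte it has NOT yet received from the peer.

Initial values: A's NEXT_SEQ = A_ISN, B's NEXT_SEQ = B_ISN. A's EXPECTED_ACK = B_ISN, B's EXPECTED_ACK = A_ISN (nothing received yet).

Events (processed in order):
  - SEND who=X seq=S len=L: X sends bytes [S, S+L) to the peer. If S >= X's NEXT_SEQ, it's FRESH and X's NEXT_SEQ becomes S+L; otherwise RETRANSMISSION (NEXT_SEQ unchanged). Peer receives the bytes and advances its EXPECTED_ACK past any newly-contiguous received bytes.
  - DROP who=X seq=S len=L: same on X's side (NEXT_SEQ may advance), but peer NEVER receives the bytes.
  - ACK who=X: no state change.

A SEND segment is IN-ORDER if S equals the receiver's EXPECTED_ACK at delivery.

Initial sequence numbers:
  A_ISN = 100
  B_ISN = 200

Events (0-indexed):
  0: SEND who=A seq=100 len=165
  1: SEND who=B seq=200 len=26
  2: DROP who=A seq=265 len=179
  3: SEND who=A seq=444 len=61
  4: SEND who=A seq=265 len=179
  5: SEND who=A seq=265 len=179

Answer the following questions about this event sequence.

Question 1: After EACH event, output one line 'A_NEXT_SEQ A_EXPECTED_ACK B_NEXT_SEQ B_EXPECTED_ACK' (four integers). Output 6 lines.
265 200 200 265
265 226 226 265
444 226 226 265
505 226 226 265
505 226 226 505
505 226 226 505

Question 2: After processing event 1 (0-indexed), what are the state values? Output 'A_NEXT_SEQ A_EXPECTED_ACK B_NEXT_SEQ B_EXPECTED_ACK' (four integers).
After event 0: A_seq=265 A_ack=200 B_seq=200 B_ack=265
After event 1: A_seq=265 A_ack=226 B_seq=226 B_ack=265

265 226 226 265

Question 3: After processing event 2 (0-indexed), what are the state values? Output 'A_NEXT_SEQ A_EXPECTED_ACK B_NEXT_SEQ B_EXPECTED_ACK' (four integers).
After event 0: A_seq=265 A_ack=200 B_seq=200 B_ack=265
After event 1: A_seq=265 A_ack=226 B_seq=226 B_ack=265
After event 2: A_seq=444 A_ack=226 B_seq=226 B_ack=265

444 226 226 265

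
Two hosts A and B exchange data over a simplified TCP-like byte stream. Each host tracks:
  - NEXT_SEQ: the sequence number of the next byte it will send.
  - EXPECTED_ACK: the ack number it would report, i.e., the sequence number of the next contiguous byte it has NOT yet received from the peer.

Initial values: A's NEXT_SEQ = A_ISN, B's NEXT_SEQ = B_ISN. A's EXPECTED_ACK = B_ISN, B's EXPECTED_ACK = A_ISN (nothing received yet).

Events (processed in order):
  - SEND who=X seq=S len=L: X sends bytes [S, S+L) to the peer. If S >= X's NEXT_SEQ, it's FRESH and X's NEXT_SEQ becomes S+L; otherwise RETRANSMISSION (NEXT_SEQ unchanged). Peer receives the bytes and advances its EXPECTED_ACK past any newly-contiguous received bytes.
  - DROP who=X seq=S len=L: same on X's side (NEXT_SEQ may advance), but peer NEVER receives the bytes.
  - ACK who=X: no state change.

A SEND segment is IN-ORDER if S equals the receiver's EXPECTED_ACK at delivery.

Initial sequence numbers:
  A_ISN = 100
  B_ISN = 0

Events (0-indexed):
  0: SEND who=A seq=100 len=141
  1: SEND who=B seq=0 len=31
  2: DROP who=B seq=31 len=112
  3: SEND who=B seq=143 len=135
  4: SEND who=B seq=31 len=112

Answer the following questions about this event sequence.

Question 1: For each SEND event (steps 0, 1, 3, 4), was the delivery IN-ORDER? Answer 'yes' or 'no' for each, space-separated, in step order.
Step 0: SEND seq=100 -> in-order
Step 1: SEND seq=0 -> in-order
Step 3: SEND seq=143 -> out-of-order
Step 4: SEND seq=31 -> in-order

Answer: yes yes no yes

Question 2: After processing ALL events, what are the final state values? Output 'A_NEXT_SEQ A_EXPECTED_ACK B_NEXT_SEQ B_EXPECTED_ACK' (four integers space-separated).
Answer: 241 278 278 241

Derivation:
After event 0: A_seq=241 A_ack=0 B_seq=0 B_ack=241
After event 1: A_seq=241 A_ack=31 B_seq=31 B_ack=241
After event 2: A_seq=241 A_ack=31 B_seq=143 B_ack=241
After event 3: A_seq=241 A_ack=31 B_seq=278 B_ack=241
After event 4: A_seq=241 A_ack=278 B_seq=278 B_ack=241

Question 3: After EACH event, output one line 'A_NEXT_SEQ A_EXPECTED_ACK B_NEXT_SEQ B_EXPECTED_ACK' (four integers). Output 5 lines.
241 0 0 241
241 31 31 241
241 31 143 241
241 31 278 241
241 278 278 241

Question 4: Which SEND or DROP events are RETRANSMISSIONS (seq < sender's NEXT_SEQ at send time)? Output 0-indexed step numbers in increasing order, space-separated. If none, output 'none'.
Answer: 4

Derivation:
Step 0: SEND seq=100 -> fresh
Step 1: SEND seq=0 -> fresh
Step 2: DROP seq=31 -> fresh
Step 3: SEND seq=143 -> fresh
Step 4: SEND seq=31 -> retransmit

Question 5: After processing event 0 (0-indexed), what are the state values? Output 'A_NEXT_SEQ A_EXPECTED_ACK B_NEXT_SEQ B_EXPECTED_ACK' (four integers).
After event 0: A_seq=241 A_ack=0 B_seq=0 B_ack=241

241 0 0 241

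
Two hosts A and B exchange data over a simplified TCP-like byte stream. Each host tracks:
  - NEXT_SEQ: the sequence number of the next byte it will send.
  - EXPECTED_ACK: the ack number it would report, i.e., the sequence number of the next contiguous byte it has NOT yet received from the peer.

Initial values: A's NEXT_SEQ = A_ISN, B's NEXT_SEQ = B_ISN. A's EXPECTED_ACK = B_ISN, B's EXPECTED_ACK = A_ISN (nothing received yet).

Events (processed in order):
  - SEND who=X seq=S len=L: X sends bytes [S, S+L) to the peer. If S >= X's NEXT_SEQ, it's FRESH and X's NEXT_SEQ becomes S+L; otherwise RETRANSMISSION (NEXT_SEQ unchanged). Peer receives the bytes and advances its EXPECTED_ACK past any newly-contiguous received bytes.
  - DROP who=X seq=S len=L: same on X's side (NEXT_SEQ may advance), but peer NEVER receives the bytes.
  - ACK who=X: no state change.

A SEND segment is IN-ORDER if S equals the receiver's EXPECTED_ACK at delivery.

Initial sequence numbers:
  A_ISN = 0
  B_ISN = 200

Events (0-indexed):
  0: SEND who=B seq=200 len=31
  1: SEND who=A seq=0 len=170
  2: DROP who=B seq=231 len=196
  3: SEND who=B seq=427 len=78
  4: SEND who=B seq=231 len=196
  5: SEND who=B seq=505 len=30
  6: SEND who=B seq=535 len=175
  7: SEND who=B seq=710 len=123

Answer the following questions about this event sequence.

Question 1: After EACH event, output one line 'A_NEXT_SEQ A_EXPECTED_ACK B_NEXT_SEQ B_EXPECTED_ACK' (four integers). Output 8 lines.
0 231 231 0
170 231 231 170
170 231 427 170
170 231 505 170
170 505 505 170
170 535 535 170
170 710 710 170
170 833 833 170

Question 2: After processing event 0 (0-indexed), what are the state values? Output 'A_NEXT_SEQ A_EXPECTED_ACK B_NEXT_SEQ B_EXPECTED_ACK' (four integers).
After event 0: A_seq=0 A_ack=231 B_seq=231 B_ack=0

0 231 231 0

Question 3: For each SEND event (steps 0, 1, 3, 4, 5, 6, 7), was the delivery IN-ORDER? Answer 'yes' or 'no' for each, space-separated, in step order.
Step 0: SEND seq=200 -> in-order
Step 1: SEND seq=0 -> in-order
Step 3: SEND seq=427 -> out-of-order
Step 4: SEND seq=231 -> in-order
Step 5: SEND seq=505 -> in-order
Step 6: SEND seq=535 -> in-order
Step 7: SEND seq=710 -> in-order

Answer: yes yes no yes yes yes yes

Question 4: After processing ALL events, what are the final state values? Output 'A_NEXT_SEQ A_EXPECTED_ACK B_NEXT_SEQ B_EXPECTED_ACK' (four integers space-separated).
Answer: 170 833 833 170

Derivation:
After event 0: A_seq=0 A_ack=231 B_seq=231 B_ack=0
After event 1: A_seq=170 A_ack=231 B_seq=231 B_ack=170
After event 2: A_seq=170 A_ack=231 B_seq=427 B_ack=170
After event 3: A_seq=170 A_ack=231 B_seq=505 B_ack=170
After event 4: A_seq=170 A_ack=505 B_seq=505 B_ack=170
After event 5: A_seq=170 A_ack=535 B_seq=535 B_ack=170
After event 6: A_seq=170 A_ack=710 B_seq=710 B_ack=170
After event 7: A_seq=170 A_ack=833 B_seq=833 B_ack=170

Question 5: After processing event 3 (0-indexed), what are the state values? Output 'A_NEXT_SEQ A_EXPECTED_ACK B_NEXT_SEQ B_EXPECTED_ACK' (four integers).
After event 0: A_seq=0 A_ack=231 B_seq=231 B_ack=0
After event 1: A_seq=170 A_ack=231 B_seq=231 B_ack=170
After event 2: A_seq=170 A_ack=231 B_seq=427 B_ack=170
After event 3: A_seq=170 A_ack=231 B_seq=505 B_ack=170

170 231 505 170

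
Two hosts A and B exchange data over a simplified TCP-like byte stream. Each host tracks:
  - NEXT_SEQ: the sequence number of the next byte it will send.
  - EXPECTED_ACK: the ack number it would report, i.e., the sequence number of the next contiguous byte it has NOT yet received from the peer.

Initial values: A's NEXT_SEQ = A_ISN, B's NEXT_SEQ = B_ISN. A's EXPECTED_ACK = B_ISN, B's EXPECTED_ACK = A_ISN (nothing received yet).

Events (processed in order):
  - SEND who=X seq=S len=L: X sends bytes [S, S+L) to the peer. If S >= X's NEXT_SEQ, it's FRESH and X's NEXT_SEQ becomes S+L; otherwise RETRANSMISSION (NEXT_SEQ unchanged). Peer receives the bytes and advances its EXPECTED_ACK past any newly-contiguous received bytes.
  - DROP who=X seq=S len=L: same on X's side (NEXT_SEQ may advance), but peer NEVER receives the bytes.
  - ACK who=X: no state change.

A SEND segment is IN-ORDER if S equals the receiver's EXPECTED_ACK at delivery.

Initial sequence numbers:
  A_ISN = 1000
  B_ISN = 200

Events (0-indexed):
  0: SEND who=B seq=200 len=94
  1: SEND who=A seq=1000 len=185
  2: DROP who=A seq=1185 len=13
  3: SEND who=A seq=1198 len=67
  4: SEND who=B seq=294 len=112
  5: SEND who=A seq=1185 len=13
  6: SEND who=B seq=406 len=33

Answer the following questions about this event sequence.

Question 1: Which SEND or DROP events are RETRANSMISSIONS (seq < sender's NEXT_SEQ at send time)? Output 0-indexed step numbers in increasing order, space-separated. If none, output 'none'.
Answer: 5

Derivation:
Step 0: SEND seq=200 -> fresh
Step 1: SEND seq=1000 -> fresh
Step 2: DROP seq=1185 -> fresh
Step 3: SEND seq=1198 -> fresh
Step 4: SEND seq=294 -> fresh
Step 5: SEND seq=1185 -> retransmit
Step 6: SEND seq=406 -> fresh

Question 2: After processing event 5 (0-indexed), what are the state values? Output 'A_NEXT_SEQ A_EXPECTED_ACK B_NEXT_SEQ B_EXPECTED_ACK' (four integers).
After event 0: A_seq=1000 A_ack=294 B_seq=294 B_ack=1000
After event 1: A_seq=1185 A_ack=294 B_seq=294 B_ack=1185
After event 2: A_seq=1198 A_ack=294 B_seq=294 B_ack=1185
After event 3: A_seq=1265 A_ack=294 B_seq=294 B_ack=1185
After event 4: A_seq=1265 A_ack=406 B_seq=406 B_ack=1185
After event 5: A_seq=1265 A_ack=406 B_seq=406 B_ack=1265

1265 406 406 1265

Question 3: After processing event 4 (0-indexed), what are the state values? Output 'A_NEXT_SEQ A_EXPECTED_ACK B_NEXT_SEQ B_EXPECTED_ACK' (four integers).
After event 0: A_seq=1000 A_ack=294 B_seq=294 B_ack=1000
After event 1: A_seq=1185 A_ack=294 B_seq=294 B_ack=1185
After event 2: A_seq=1198 A_ack=294 B_seq=294 B_ack=1185
After event 3: A_seq=1265 A_ack=294 B_seq=294 B_ack=1185
After event 4: A_seq=1265 A_ack=406 B_seq=406 B_ack=1185

1265 406 406 1185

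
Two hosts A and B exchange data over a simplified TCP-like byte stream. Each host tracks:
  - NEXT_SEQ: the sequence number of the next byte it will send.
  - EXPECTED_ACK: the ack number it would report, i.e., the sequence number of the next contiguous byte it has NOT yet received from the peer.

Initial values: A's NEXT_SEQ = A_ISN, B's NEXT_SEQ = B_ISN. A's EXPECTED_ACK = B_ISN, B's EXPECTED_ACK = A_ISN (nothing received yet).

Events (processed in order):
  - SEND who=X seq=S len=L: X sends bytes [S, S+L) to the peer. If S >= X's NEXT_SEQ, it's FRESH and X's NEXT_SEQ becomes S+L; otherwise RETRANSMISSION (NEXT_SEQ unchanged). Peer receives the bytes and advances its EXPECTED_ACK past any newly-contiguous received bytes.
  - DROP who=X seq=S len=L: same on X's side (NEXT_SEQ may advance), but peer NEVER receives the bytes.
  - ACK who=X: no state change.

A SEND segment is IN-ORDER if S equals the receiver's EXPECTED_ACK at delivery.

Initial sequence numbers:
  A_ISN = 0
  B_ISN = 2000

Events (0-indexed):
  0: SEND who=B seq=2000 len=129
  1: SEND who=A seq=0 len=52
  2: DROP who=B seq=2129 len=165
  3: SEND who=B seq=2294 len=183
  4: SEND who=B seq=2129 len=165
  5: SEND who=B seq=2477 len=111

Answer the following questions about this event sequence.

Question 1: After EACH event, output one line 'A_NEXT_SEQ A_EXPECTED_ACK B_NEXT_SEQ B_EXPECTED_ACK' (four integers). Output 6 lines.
0 2129 2129 0
52 2129 2129 52
52 2129 2294 52
52 2129 2477 52
52 2477 2477 52
52 2588 2588 52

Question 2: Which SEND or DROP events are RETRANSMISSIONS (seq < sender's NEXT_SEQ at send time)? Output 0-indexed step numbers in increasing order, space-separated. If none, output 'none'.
Answer: 4

Derivation:
Step 0: SEND seq=2000 -> fresh
Step 1: SEND seq=0 -> fresh
Step 2: DROP seq=2129 -> fresh
Step 3: SEND seq=2294 -> fresh
Step 4: SEND seq=2129 -> retransmit
Step 5: SEND seq=2477 -> fresh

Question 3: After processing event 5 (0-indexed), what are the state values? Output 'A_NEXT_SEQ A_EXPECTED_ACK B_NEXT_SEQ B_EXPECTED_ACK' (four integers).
After event 0: A_seq=0 A_ack=2129 B_seq=2129 B_ack=0
After event 1: A_seq=52 A_ack=2129 B_seq=2129 B_ack=52
After event 2: A_seq=52 A_ack=2129 B_seq=2294 B_ack=52
After event 3: A_seq=52 A_ack=2129 B_seq=2477 B_ack=52
After event 4: A_seq=52 A_ack=2477 B_seq=2477 B_ack=52
After event 5: A_seq=52 A_ack=2588 B_seq=2588 B_ack=52

52 2588 2588 52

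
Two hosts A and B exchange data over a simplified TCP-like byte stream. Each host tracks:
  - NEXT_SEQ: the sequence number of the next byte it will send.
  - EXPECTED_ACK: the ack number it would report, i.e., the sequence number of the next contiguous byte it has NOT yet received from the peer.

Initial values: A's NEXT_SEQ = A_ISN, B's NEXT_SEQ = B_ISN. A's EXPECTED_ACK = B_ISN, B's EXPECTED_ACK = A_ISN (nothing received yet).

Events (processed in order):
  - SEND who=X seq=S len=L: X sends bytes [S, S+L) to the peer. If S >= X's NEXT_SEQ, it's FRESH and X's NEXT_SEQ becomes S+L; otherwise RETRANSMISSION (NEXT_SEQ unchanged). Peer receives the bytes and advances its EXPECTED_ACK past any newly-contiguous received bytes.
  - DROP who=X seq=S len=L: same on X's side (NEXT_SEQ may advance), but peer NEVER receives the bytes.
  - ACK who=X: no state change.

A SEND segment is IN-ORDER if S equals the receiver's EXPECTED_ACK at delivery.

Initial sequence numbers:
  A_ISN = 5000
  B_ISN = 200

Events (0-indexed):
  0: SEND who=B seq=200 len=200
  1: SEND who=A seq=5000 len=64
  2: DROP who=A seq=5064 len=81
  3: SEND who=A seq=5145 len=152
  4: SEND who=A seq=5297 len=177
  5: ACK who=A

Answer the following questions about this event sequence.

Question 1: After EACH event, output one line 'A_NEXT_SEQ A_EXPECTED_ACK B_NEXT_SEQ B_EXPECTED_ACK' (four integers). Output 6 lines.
5000 400 400 5000
5064 400 400 5064
5145 400 400 5064
5297 400 400 5064
5474 400 400 5064
5474 400 400 5064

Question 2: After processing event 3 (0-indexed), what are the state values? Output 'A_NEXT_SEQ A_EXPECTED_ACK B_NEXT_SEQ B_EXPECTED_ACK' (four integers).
After event 0: A_seq=5000 A_ack=400 B_seq=400 B_ack=5000
After event 1: A_seq=5064 A_ack=400 B_seq=400 B_ack=5064
After event 2: A_seq=5145 A_ack=400 B_seq=400 B_ack=5064
After event 3: A_seq=5297 A_ack=400 B_seq=400 B_ack=5064

5297 400 400 5064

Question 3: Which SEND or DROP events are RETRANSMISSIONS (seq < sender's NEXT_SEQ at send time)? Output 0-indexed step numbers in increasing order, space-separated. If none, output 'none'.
Step 0: SEND seq=200 -> fresh
Step 1: SEND seq=5000 -> fresh
Step 2: DROP seq=5064 -> fresh
Step 3: SEND seq=5145 -> fresh
Step 4: SEND seq=5297 -> fresh

Answer: none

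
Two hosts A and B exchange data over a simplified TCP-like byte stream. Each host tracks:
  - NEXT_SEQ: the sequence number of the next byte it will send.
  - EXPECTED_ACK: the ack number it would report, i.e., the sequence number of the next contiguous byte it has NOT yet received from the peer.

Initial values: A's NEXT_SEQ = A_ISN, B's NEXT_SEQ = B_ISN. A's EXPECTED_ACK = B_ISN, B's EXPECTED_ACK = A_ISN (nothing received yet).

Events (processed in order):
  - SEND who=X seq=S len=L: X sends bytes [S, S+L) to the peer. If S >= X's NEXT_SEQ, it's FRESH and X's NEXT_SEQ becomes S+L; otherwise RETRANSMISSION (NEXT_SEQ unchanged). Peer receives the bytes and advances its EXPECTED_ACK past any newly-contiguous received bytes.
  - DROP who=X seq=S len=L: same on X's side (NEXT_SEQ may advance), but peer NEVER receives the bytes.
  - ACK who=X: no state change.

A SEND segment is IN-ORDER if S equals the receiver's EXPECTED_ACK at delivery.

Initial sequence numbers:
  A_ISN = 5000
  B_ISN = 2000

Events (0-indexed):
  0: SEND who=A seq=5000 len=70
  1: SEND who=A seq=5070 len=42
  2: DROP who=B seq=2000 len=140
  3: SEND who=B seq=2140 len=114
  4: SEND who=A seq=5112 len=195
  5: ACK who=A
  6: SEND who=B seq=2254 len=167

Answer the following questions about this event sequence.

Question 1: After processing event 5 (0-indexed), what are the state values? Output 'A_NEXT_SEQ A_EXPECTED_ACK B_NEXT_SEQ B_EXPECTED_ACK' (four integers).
After event 0: A_seq=5070 A_ack=2000 B_seq=2000 B_ack=5070
After event 1: A_seq=5112 A_ack=2000 B_seq=2000 B_ack=5112
After event 2: A_seq=5112 A_ack=2000 B_seq=2140 B_ack=5112
After event 3: A_seq=5112 A_ack=2000 B_seq=2254 B_ack=5112
After event 4: A_seq=5307 A_ack=2000 B_seq=2254 B_ack=5307
After event 5: A_seq=5307 A_ack=2000 B_seq=2254 B_ack=5307

5307 2000 2254 5307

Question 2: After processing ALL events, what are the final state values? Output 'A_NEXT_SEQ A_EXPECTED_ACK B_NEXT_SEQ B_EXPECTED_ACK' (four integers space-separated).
After event 0: A_seq=5070 A_ack=2000 B_seq=2000 B_ack=5070
After event 1: A_seq=5112 A_ack=2000 B_seq=2000 B_ack=5112
After event 2: A_seq=5112 A_ack=2000 B_seq=2140 B_ack=5112
After event 3: A_seq=5112 A_ack=2000 B_seq=2254 B_ack=5112
After event 4: A_seq=5307 A_ack=2000 B_seq=2254 B_ack=5307
After event 5: A_seq=5307 A_ack=2000 B_seq=2254 B_ack=5307
After event 6: A_seq=5307 A_ack=2000 B_seq=2421 B_ack=5307

Answer: 5307 2000 2421 5307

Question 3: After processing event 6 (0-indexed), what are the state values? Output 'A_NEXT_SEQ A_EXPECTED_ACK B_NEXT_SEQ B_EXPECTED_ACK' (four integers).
After event 0: A_seq=5070 A_ack=2000 B_seq=2000 B_ack=5070
After event 1: A_seq=5112 A_ack=2000 B_seq=2000 B_ack=5112
After event 2: A_seq=5112 A_ack=2000 B_seq=2140 B_ack=5112
After event 3: A_seq=5112 A_ack=2000 B_seq=2254 B_ack=5112
After event 4: A_seq=5307 A_ack=2000 B_seq=2254 B_ack=5307
After event 5: A_seq=5307 A_ack=2000 B_seq=2254 B_ack=5307
After event 6: A_seq=5307 A_ack=2000 B_seq=2421 B_ack=5307

5307 2000 2421 5307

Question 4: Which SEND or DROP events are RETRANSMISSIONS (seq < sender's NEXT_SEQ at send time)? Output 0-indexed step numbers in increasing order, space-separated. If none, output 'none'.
Step 0: SEND seq=5000 -> fresh
Step 1: SEND seq=5070 -> fresh
Step 2: DROP seq=2000 -> fresh
Step 3: SEND seq=2140 -> fresh
Step 4: SEND seq=5112 -> fresh
Step 6: SEND seq=2254 -> fresh

Answer: none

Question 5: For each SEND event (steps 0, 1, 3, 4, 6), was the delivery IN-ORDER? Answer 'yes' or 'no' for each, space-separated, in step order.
Answer: yes yes no yes no

Derivation:
Step 0: SEND seq=5000 -> in-order
Step 1: SEND seq=5070 -> in-order
Step 3: SEND seq=2140 -> out-of-order
Step 4: SEND seq=5112 -> in-order
Step 6: SEND seq=2254 -> out-of-order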